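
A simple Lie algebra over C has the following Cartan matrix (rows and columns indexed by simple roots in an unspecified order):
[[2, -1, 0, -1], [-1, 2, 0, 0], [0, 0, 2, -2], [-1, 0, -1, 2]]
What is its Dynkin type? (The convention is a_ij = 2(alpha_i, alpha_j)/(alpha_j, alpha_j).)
The matrix has rank 4 with 2's on the diagonal. Reading the off-diagonal entries as Dynkin edges (a single edge where a_ij = a_ji = -1; a double or triple edge where a_ij * a_ji = 2 or 3), the diagram is a chain of 4 nodes with a double edge at one end; the terminal node there is the unique long simple root (C_4). One simple-root ordering that puts it in standard form is (alpha_2, alpha_1, alpha_4, alpha_3). So the algebra is type C_4, i.e. sp(8).

C_4 (sp(8))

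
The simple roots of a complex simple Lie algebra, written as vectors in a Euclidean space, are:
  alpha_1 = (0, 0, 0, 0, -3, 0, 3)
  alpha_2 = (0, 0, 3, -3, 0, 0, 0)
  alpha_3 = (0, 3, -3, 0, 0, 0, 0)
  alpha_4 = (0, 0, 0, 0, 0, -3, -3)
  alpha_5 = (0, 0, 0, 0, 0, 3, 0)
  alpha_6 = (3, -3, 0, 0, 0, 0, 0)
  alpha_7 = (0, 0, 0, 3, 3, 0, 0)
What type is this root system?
B7

Compute the Cartan integers a_ij = 2(alpha_i, alpha_j)/(alpha_j, alpha_j); the resulting 7x7 Cartan matrix is
[[2, 0, 0, -1, 0, 0, -1], [0, 2, -1, 0, 0, 0, -1], [0, -1, 2, 0, 0, -1, 0], [-1, 0, 0, 2, -2, 0, 0], [0, 0, 0, -1, 2, 0, 0], [0, 0, -1, 0, 0, 2, 0], [-1, -1, 0, 0, 0, 0, 2]].
The roots have two lengths (squared-length ratio 2:1); the short ones are alpha_{5}. The associated Dynkin diagram is a chain of 7 nodes with a double edge at one end; the terminal node there is the unique short simple root (B_7), so the type is B_7 (the algebra so(15)).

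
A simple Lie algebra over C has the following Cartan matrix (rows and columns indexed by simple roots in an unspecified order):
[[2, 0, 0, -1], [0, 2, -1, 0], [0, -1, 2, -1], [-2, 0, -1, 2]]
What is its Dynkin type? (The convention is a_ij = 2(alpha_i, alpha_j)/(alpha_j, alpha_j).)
B_4

The matrix has rank 4 with 2's on the diagonal. Reading the off-diagonal entries as Dynkin edges (a single edge where a_ij = a_ji = -1; a double or triple edge where a_ij * a_ji = 2 or 3), the diagram is a chain of 4 nodes with a double edge at one end; the terminal node there is the unique short simple root (B_4). One simple-root ordering that puts it in standard form is (alpha_2, alpha_3, alpha_4, alpha_1). So the algebra is type B_4, i.e. so(9).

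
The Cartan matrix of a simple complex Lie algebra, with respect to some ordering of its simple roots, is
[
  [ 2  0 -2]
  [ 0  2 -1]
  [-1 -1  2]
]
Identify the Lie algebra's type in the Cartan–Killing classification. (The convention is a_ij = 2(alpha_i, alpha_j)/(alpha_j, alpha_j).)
The matrix has rank 3 with 2's on the diagonal. Reading the off-diagonal entries as Dynkin edges (a single edge where a_ij = a_ji = -1; a double or triple edge where a_ij * a_ji = 2 or 3), the diagram is a chain of 3 nodes with a double edge at one end; the terminal node there is the unique long simple root (C_3). One simple-root ordering that puts it in standard form is (alpha_2, alpha_3, alpha_1). So the algebra is type C_3, i.e. sp(6).

C3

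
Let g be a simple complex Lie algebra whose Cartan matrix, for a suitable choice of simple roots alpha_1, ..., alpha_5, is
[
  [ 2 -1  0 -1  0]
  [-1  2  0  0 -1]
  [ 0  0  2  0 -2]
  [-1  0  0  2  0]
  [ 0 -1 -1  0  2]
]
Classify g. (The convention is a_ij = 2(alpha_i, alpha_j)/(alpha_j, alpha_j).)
The matrix has rank 5 with 2's on the diagonal. Reading the off-diagonal entries as Dynkin edges (a single edge where a_ij = a_ji = -1; a double or triple edge where a_ij * a_ji = 2 or 3), the diagram is a chain of 5 nodes with a double edge at one end; the terminal node there is the unique long simple root (C_5). One simple-root ordering that puts it in standard form is (alpha_4, alpha_1, alpha_2, alpha_5, alpha_3). So the algebra is type C_5, i.e. sp(10).

type C_5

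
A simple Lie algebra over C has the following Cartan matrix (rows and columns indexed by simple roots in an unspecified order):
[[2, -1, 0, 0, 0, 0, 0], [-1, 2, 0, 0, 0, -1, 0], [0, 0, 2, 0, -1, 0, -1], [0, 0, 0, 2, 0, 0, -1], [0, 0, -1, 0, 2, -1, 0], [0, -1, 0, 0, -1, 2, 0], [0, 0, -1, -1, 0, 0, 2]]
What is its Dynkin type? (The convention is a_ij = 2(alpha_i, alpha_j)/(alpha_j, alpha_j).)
The matrix has rank 7 with 2's on the diagonal. Reading the off-diagonal entries as Dynkin edges (a single edge where a_ij = a_ji = -1; a double or triple edge where a_ij * a_ji = 2 or 3), the diagram is a chain of 7 nodes with single edges (A_7). One simple-root ordering that puts it in standard form is (alpha_4, alpha_7, alpha_3, alpha_5, alpha_6, alpha_2, alpha_1). So the algebra is type A_7, i.e. sl(8).

A_7 (sl(8))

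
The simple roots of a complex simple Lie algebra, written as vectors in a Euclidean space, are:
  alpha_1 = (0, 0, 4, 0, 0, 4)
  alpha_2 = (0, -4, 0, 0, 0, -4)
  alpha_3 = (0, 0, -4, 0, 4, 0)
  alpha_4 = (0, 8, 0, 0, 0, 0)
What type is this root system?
Compute the Cartan integers a_ij = 2(alpha_i, alpha_j)/(alpha_j, alpha_j); the resulting 4x4 Cartan matrix is
[[2, -1, -1, 0], [-1, 2, 0, -1], [-1, 0, 2, 0], [0, -2, 0, 2]].
The roots have two lengths (squared-length ratio 2:1); the short ones are alpha_{1,2,3}. The associated Dynkin diagram is a chain of 4 nodes with a double edge at one end; the terminal node there is the unique long simple root (C_4), so the type is C_4 (the algebra sp(8)).

C_4 (sp(8))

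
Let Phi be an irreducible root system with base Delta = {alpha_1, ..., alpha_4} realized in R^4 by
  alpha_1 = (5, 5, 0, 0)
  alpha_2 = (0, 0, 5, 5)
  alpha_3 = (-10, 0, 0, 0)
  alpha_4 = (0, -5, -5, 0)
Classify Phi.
Compute the Cartan integers a_ij = 2(alpha_i, alpha_j)/(alpha_j, alpha_j); the resulting 4x4 Cartan matrix is
[[2, 0, -1, -1], [0, 2, 0, -1], [-2, 0, 2, 0], [-1, -1, 0, 2]].
The roots have two lengths (squared-length ratio 2:1); the short ones are alpha_{1,2,4}. The associated Dynkin diagram is a chain of 4 nodes with a double edge at one end; the terminal node there is the unique long simple root (C_4), so the type is C_4 (the algebra sp(8)).

C_4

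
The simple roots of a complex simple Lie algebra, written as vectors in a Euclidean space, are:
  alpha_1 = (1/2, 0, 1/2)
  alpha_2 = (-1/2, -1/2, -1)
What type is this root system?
Compute the Cartan integers a_ij = 2(alpha_i, alpha_j)/(alpha_j, alpha_j); the resulting 2x2 Cartan matrix is
[[2, -1], [-3, 2]].
The roots have two lengths (squared-length ratio 3:1); the short ones are alpha_{1}. The associated Dynkin diagram is two nodes joined by a triple edge (G_2), so the type is G_2.

G_2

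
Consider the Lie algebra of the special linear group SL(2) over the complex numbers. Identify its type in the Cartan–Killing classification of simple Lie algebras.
This is sl(2), which has dimension 2^2 - 1 = 3 and rank 2 - 1 = 1 (a Cartan subalgebra is the diagonal traceless matrices). In the classification of classical Lie algebras, the special linear algebra sl(n+1) has type A_n; here n = 1, so the Dynkin diagram is a chain of 1 nodes with single edges (A_1). Hence the type is A_1.

A1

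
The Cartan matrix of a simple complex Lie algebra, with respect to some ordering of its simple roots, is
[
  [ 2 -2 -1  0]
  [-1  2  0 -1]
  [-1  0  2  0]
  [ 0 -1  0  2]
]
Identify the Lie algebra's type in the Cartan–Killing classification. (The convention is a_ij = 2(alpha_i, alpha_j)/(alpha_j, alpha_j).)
The matrix has rank 4 with 2's on the diagonal. Reading the off-diagonal entries as Dynkin edges (a single edge where a_ij = a_ji = -1; a double or triple edge where a_ij * a_ji = 2 or 3), the diagram is a chain of 4 nodes with a double edge between the middle two (F_4). One simple-root ordering that puts it in standard form is (alpha_3, alpha_1, alpha_2, alpha_4). So the algebra is type F_4.

F_4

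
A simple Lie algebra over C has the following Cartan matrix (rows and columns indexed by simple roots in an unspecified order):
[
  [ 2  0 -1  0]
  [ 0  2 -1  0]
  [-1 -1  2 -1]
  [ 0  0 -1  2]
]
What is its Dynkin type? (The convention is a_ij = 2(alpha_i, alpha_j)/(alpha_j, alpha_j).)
The matrix has rank 4 with 2's on the diagonal. Reading the off-diagonal entries as Dynkin edges (a single edge where a_ij = a_ji = -1; a double or triple edge where a_ij * a_ji = 2 or 3), the diagram is a chain of 2 nodes with a fork of two nodes at one end (D_4). One simple-root ordering that puts it in standard form is (alpha_1, alpha_3, alpha_4, alpha_2). So the algebra is type D_4, i.e. so(8).

D_4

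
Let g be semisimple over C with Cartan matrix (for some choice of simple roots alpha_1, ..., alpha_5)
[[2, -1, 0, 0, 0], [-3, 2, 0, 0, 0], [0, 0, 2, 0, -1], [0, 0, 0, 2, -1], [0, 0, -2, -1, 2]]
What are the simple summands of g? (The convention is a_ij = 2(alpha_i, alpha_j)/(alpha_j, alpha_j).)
B_3 + G_2

The diagram associated to this matrix has two connected components: the simple roots {alpha_3, alpha_4, alpha_5} form a chain of 3 nodes with a double edge at one end; the terminal node there is the unique short simple root (B_3), and {alpha_1, alpha_2} form two nodes joined by a triple edge (G_2). A semisimple Lie algebra decomposes uniquely as the direct sum of simple ideals, one per connected component of its Dynkin diagram, so g ≅ B_3 ⊕ G_2 (dimension 21 + 14 = 35).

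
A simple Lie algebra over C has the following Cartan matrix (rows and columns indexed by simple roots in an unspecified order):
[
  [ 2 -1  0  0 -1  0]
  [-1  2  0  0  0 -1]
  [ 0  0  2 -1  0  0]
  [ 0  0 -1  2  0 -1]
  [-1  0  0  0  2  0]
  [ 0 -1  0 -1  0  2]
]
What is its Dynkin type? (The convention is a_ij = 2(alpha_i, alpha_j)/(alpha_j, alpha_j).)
A_6 (sl(7))

The matrix has rank 6 with 2's on the diagonal. Reading the off-diagonal entries as Dynkin edges (a single edge where a_ij = a_ji = -1; a double or triple edge where a_ij * a_ji = 2 or 3), the diagram is a chain of 6 nodes with single edges (A_6). One simple-root ordering that puts it in standard form is (alpha_3, alpha_4, alpha_6, alpha_2, alpha_1, alpha_5). So the algebra is type A_6, i.e. sl(7).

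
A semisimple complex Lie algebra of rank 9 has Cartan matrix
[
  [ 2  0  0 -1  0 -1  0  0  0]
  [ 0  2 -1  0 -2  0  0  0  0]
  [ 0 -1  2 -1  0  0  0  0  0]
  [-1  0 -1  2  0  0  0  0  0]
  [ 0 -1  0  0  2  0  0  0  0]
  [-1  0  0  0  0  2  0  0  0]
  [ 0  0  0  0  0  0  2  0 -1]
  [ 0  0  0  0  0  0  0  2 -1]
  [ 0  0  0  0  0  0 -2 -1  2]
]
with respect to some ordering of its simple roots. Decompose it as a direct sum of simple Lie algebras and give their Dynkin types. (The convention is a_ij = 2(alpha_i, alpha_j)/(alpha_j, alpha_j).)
The diagram associated to this matrix has two connected components: the simple roots {alpha_7, alpha_8, alpha_9} form a chain of 3 nodes with a double edge at one end; the terminal node there is the unique short simple root (B_3), and {alpha_1, alpha_2, alpha_3, alpha_4, alpha_5, alpha_6} form a chain of 6 nodes with a double edge at one end; the terminal node there is the unique short simple root (B_6). A semisimple Lie algebra decomposes uniquely as the direct sum of simple ideals, one per connected component of its Dynkin diagram, so g ≅ B_3 ⊕ B_6 (dimension 21 + 78 = 99).

type B_3 + type B_6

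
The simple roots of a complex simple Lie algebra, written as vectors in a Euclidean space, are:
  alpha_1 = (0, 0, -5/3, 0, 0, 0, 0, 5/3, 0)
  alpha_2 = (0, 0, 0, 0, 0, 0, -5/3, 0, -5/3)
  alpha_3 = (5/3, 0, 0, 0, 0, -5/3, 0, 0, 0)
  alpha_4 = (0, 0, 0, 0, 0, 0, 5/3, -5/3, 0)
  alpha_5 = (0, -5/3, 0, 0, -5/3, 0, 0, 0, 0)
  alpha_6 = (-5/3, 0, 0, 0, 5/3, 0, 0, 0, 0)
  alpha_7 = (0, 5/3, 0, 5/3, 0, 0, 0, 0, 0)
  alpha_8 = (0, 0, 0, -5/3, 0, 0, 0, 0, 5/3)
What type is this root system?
A8

Compute the Cartan integers a_ij = 2(alpha_i, alpha_j)/(alpha_j, alpha_j); the resulting 8x8 Cartan matrix is
[[2, 0, 0, -1, 0, 0, 0, 0], [0, 2, 0, -1, 0, 0, 0, -1], [0, 0, 2, 0, 0, -1, 0, 0], [-1, -1, 0, 2, 0, 0, 0, 0], [0, 0, 0, 0, 2, -1, -1, 0], [0, 0, -1, 0, -1, 2, 0, 0], [0, 0, 0, 0, -1, 0, 2, -1], [0, -1, 0, 0, 0, 0, -1, 2]].
All simple roots have the same length, so the diagram is simply laced. The associated Dynkin diagram is a chain of 8 nodes with single edges (A_8), so the type is A_8 (the algebra sl(9)).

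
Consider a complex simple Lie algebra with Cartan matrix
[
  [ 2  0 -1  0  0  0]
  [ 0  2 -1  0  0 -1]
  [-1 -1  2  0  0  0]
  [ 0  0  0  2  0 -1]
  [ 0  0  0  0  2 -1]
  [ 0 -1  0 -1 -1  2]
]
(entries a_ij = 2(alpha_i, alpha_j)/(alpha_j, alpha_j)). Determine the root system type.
The matrix has rank 6 with 2's on the diagonal. Reading the off-diagonal entries as Dynkin edges (a single edge where a_ij = a_ji = -1; a double or triple edge where a_ij * a_ji = 2 or 3), the diagram is a chain of 4 nodes with a fork of two nodes at one end (D_6). One simple-root ordering that puts it in standard form is (alpha_1, alpha_3, alpha_2, alpha_6, alpha_5, alpha_4). So the algebra is type D_6, i.e. so(12).

D6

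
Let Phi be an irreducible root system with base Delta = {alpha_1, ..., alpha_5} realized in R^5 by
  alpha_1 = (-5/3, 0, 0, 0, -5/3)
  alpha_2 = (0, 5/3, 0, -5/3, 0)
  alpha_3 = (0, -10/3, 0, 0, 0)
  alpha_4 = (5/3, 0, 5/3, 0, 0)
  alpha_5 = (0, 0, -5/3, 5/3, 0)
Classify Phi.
C5

Compute the Cartan integers a_ij = 2(alpha_i, alpha_j)/(alpha_j, alpha_j); the resulting 5x5 Cartan matrix is
[[2, 0, 0, -1, 0], [0, 2, -1, 0, -1], [0, -2, 2, 0, 0], [-1, 0, 0, 2, -1], [0, -1, 0, -1, 2]].
The roots have two lengths (squared-length ratio 2:1); the short ones are alpha_{1,2,4,5}. The associated Dynkin diagram is a chain of 5 nodes with a double edge at one end; the terminal node there is the unique long simple root (C_5), so the type is C_5 (the algebra sp(10)).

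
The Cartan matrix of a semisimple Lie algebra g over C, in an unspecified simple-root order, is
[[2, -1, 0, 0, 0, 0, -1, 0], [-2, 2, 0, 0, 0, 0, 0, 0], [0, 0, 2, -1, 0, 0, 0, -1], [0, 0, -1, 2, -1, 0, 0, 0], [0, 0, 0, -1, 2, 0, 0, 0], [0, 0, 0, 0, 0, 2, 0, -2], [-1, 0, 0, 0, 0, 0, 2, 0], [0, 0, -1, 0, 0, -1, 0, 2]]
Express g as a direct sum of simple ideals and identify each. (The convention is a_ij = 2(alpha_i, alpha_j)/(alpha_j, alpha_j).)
C_3 ⊕ C_5

The diagram associated to this matrix has two connected components: the simple roots {alpha_1, alpha_2, alpha_7} form a chain of 3 nodes with a double edge at one end; the terminal node there is the unique long simple root (C_3), and {alpha_3, alpha_4, alpha_5, alpha_6, alpha_8} form a chain of 5 nodes with a double edge at one end; the terminal node there is the unique long simple root (C_5). A semisimple Lie algebra decomposes uniquely as the direct sum of simple ideals, one per connected component of its Dynkin diagram, so g ≅ C_3 ⊕ C_5 (dimension 21 + 55 = 76).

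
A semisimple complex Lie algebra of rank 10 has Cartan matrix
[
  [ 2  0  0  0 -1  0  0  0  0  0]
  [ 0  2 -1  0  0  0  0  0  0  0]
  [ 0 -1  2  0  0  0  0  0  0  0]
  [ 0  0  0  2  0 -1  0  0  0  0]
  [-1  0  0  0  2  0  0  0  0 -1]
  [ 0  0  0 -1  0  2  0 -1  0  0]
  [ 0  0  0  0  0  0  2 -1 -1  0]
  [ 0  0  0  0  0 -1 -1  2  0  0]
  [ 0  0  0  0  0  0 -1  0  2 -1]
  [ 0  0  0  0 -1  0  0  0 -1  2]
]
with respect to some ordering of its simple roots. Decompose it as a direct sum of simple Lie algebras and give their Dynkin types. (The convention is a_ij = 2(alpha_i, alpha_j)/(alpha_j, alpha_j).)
The diagram associated to this matrix has two connected components: the simple roots {alpha_2, alpha_3} form a chain of 2 nodes with single edges (A_2), and {alpha_1, alpha_4, alpha_5, alpha_6, alpha_7, alpha_8, alpha_9, alpha_10} form a chain of 8 nodes with single edges (A_8). A semisimple Lie algebra decomposes uniquely as the direct sum of simple ideals, one per connected component of its Dynkin diagram, so g ≅ A_2 ⊕ A_8 (dimension 8 + 80 = 88).

A2 + A8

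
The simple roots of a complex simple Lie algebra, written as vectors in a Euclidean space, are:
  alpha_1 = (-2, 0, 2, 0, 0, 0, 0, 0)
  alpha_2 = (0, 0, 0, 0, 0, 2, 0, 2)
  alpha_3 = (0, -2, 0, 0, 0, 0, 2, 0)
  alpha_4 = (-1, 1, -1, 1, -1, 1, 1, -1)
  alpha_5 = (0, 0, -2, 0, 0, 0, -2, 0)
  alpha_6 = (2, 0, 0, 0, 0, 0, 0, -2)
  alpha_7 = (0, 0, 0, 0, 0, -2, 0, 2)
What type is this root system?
type E_7

Compute the Cartan integers a_ij = 2(alpha_i, alpha_j)/(alpha_j, alpha_j); the resulting 7x7 Cartan matrix is
[[2, 0, 0, 0, -1, -1, 0], [0, 2, 0, 0, 0, -1, 0], [0, 0, 2, 0, -1, 0, 0], [0, 0, 0, 2, 0, 0, -1], [-1, 0, -1, 0, 2, 0, 0], [-1, -1, 0, 0, 0, 2, -1], [0, 0, 0, -1, 0, -1, 2]].
All simple roots have the same length, so the diagram is simply laced. The associated Dynkin diagram is a chain of 6 nodes with one extra node attached to the third node from one end (E_7), so the type is E_7.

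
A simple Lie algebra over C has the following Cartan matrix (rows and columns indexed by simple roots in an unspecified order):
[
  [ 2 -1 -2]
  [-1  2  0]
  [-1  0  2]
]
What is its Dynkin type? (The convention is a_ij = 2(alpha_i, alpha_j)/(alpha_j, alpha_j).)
B_3 (so(7))

The matrix has rank 3 with 2's on the diagonal. Reading the off-diagonal entries as Dynkin edges (a single edge where a_ij = a_ji = -1; a double or triple edge where a_ij * a_ji = 2 or 3), the diagram is a chain of 3 nodes with a double edge at one end; the terminal node there is the unique short simple root (B_3). One simple-root ordering that puts it in standard form is (alpha_2, alpha_1, alpha_3). So the algebra is type B_3, i.e. so(7).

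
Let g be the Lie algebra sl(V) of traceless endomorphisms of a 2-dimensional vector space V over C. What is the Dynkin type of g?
This is sl(2), which has dimension 2^2 - 1 = 3 and rank 2 - 1 = 1 (a Cartan subalgebra is the diagonal traceless matrices). In the classification of classical Lie algebras, the special linear algebra sl(n+1) has type A_n; here n = 1, so the Dynkin diagram is a chain of 1 nodes with single edges (A_1). Hence the type is A_1.

A_1 (sl(2))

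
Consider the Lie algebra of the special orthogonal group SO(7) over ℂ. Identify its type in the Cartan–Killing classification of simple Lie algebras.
B_3 (so(7))

This is so(7) with 7 odd, which has dimension 7(7-1)/2 = 21 and rank (7-1)/2 = 3. In the classification of classical Lie algebras, the orthogonal algebra so(2n+1) in an odd number of variables has type B_n; here n = 3, so the Dynkin diagram is a chain of 3 nodes with a double edge at one end; the terminal node there is the unique short simple root (B_3). Hence the type is B_3.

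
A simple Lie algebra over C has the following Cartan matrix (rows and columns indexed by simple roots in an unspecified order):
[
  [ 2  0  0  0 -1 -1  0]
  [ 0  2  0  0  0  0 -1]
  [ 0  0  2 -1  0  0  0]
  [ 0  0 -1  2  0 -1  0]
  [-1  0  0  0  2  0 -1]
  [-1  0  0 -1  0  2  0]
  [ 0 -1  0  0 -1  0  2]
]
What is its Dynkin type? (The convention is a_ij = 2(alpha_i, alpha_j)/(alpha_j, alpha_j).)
The matrix has rank 7 with 2's on the diagonal. Reading the off-diagonal entries as Dynkin edges (a single edge where a_ij = a_ji = -1; a double or triple edge where a_ij * a_ji = 2 or 3), the diagram is a chain of 7 nodes with single edges (A_7). One simple-root ordering that puts it in standard form is (alpha_2, alpha_7, alpha_5, alpha_1, alpha_6, alpha_4, alpha_3). So the algebra is type A_7, i.e. sl(8).

A_7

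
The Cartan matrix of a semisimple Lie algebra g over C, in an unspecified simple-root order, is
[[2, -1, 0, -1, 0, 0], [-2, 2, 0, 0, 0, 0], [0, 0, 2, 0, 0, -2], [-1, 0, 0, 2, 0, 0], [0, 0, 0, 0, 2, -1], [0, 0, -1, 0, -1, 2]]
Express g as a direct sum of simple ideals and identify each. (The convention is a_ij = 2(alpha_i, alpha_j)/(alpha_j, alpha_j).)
The diagram associated to this matrix has two connected components: the simple roots {alpha_3, alpha_5, alpha_6} form a chain of 3 nodes with a double edge at one end; the terminal node there is the unique long simple root (C_3), and {alpha_1, alpha_2, alpha_4} form a chain of 3 nodes with a double edge at one end; the terminal node there is the unique long simple root (C_3). A semisimple Lie algebra decomposes uniquely as the direct sum of simple ideals, one per connected component of its Dynkin diagram, so g ≅ C_3 ⊕ C_3 (dimension 21 + 21 = 42).

C_3 ⊕ C_3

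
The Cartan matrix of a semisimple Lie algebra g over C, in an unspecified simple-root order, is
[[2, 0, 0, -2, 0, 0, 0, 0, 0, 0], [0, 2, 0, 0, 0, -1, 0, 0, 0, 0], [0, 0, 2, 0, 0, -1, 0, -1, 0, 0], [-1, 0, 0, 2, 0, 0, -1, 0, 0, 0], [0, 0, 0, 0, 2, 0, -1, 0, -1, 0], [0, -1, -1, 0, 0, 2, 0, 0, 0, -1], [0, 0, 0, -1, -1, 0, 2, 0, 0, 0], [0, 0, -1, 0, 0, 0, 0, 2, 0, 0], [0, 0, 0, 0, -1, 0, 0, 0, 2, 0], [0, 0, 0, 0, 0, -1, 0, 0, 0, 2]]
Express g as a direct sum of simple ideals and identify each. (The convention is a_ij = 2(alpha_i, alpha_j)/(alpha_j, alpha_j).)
The diagram associated to this matrix has two connected components: the simple roots {alpha_1, alpha_4, alpha_5, alpha_7, alpha_9} form a chain of 5 nodes with a double edge at one end; the terminal node there is the unique long simple root (C_5), and {alpha_2, alpha_3, alpha_6, alpha_8, alpha_10} form a chain of 3 nodes with a fork of two nodes at one end (D_5). A semisimple Lie algebra decomposes uniquely as the direct sum of simple ideals, one per connected component of its Dynkin diagram, so g ≅ C_5 ⊕ D_5 (dimension 55 + 45 = 100).

C_5 (sp(10)) ⊕ D_5 (so(10))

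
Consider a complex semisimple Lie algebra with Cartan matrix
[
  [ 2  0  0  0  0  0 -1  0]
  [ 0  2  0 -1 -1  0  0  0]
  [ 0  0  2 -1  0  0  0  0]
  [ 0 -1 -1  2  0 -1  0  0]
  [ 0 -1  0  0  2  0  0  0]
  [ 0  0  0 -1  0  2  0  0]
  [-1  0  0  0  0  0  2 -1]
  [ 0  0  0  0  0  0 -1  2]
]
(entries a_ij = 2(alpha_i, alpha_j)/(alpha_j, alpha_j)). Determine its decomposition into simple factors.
The diagram associated to this matrix has two connected components: the simple roots {alpha_1, alpha_7, alpha_8} form a chain of 3 nodes with single edges (A_3), and {alpha_2, alpha_3, alpha_4, alpha_5, alpha_6} form a chain of 3 nodes with a fork of two nodes at one end (D_5). A semisimple Lie algebra decomposes uniquely as the direct sum of simple ideals, one per connected component of its Dynkin diagram, so g ≅ A_3 ⊕ D_5 (dimension 15 + 45 = 60).

type A_3 ⊕ type D_5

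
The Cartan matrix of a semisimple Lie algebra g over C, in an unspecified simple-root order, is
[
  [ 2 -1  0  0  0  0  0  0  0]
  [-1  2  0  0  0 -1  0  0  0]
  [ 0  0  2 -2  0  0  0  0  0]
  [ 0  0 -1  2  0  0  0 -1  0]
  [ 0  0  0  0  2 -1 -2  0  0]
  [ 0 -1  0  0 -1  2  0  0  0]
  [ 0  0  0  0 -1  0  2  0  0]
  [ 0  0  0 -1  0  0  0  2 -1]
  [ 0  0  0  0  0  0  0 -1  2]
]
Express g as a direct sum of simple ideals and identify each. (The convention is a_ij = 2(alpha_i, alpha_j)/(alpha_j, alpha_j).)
The diagram associated to this matrix has two connected components: the simple roots {alpha_1, alpha_2, alpha_5, alpha_6, alpha_7} form a chain of 5 nodes with a double edge at one end; the terminal node there is the unique short simple root (B_5), and {alpha_3, alpha_4, alpha_8, alpha_9} form a chain of 4 nodes with a double edge at one end; the terminal node there is the unique long simple root (C_4). A semisimple Lie algebra decomposes uniquely as the direct sum of simple ideals, one per connected component of its Dynkin diagram, so g ≅ B_5 ⊕ C_4 (dimension 55 + 36 = 91).

type B_5 ⊕ type C_4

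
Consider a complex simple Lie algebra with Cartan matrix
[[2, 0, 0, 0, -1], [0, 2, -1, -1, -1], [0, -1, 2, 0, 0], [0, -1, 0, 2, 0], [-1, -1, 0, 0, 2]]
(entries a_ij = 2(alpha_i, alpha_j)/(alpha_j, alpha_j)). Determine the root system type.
The matrix has rank 5 with 2's on the diagonal. Reading the off-diagonal entries as Dynkin edges (a single edge where a_ij = a_ji = -1; a double or triple edge where a_ij * a_ji = 2 or 3), the diagram is a chain of 3 nodes with a fork of two nodes at one end (D_5). One simple-root ordering that puts it in standard form is (alpha_1, alpha_5, alpha_2, alpha_4, alpha_3). So the algebra is type D_5, i.e. so(10).

D_5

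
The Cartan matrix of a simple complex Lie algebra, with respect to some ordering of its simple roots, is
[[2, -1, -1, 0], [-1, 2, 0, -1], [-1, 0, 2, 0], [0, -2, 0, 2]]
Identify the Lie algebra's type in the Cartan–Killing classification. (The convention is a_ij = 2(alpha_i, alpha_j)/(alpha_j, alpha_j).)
C4

The matrix has rank 4 with 2's on the diagonal. Reading the off-diagonal entries as Dynkin edges (a single edge where a_ij = a_ji = -1; a double or triple edge where a_ij * a_ji = 2 or 3), the diagram is a chain of 4 nodes with a double edge at one end; the terminal node there is the unique long simple root (C_4). One simple-root ordering that puts it in standard form is (alpha_3, alpha_1, alpha_2, alpha_4). So the algebra is type C_4, i.e. sp(8).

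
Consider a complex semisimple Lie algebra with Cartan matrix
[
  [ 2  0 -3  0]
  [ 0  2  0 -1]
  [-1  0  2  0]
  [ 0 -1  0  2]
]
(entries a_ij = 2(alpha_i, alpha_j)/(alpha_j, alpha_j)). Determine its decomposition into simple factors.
A_2 (sl(3)) + G_2

The diagram associated to this matrix has two connected components: the simple roots {alpha_2, alpha_4} form a chain of 2 nodes with single edges (A_2), and {alpha_1, alpha_3} form two nodes joined by a triple edge (G_2). A semisimple Lie algebra decomposes uniquely as the direct sum of simple ideals, one per connected component of its Dynkin diagram, so g ≅ A_2 ⊕ G_2 (dimension 8 + 14 = 22).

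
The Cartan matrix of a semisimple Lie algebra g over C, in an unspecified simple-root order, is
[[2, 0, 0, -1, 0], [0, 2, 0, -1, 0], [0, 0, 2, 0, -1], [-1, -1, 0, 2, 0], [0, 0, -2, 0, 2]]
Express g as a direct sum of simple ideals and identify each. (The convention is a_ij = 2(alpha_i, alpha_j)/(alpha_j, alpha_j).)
type A_3 + type B_2

The diagram associated to this matrix has two connected components: the simple roots {alpha_1, alpha_2, alpha_4} form a chain of 3 nodes with single edges (A_3), and {alpha_3, alpha_5} form a chain of 2 nodes with a double edge at one end; the terminal node there is the unique short simple root (B_2). A semisimple Lie algebra decomposes uniquely as the direct sum of simple ideals, one per connected component of its Dynkin diagram, so g ≅ A_3 ⊕ B_2 (dimension 15 + 10 = 25).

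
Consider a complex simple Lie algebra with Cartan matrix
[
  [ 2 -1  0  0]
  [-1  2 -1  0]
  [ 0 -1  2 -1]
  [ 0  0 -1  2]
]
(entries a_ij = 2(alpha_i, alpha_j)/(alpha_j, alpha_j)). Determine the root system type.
type A_4

The matrix has rank 4 with 2's on the diagonal. Reading the off-diagonal entries as Dynkin edges (a single edge where a_ij = a_ji = -1; a double or triple edge where a_ij * a_ji = 2 or 3), the diagram is a chain of 4 nodes with single edges (A_4). One simple-root ordering that puts it in standard form is (alpha_1, alpha_2, alpha_3, alpha_4). So the algebra is type A_4, i.e. sl(5).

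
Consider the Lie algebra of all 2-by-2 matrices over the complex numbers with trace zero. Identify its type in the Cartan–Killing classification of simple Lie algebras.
This is sl(2), which has dimension 2^2 - 1 = 3 and rank 2 - 1 = 1 (a Cartan subalgebra is the diagonal traceless matrices). In the classification of classical Lie algebras, the special linear algebra sl(n+1) has type A_n; here n = 1, so the Dynkin diagram is a chain of 1 nodes with single edges (A_1). Hence the type is A_1.

A1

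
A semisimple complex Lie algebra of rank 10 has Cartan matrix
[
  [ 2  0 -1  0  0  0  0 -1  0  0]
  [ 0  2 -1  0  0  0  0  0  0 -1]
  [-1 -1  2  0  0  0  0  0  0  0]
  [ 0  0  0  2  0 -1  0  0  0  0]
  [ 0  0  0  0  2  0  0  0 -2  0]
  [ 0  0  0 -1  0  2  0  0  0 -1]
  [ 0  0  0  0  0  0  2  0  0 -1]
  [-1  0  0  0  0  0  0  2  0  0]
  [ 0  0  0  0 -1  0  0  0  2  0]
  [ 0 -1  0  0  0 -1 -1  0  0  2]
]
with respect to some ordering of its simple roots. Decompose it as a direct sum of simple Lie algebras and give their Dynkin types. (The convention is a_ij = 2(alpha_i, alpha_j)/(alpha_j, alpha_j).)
B_2 ⊕ E_8

The diagram associated to this matrix has two connected components: the simple roots {alpha_5, alpha_9} form a chain of 2 nodes with a double edge at one end; the terminal node there is the unique short simple root (B_2), and {alpha_1, alpha_2, alpha_3, alpha_4, alpha_6, alpha_7, alpha_8, alpha_10} form a chain of 7 nodes with one extra node attached to the third node from one end (E_8). A semisimple Lie algebra decomposes uniquely as the direct sum of simple ideals, one per connected component of its Dynkin diagram, so g ≅ B_2 ⊕ E_8 (dimension 10 + 248 = 258).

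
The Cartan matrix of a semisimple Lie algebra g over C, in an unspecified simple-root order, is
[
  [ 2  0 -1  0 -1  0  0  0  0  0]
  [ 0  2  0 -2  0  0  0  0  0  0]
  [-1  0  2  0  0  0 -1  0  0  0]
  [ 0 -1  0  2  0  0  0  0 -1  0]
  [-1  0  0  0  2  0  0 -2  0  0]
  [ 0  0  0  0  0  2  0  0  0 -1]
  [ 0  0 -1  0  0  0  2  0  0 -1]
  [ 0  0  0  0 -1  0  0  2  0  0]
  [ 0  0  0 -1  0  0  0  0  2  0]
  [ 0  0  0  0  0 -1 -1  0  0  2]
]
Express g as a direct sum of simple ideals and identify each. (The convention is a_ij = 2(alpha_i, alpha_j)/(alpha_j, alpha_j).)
B7 + C3

The diagram associated to this matrix has two connected components: the simple roots {alpha_1, alpha_3, alpha_5, alpha_6, alpha_7, alpha_8, alpha_10} form a chain of 7 nodes with a double edge at one end; the terminal node there is the unique short simple root (B_7), and {alpha_2, alpha_4, alpha_9} form a chain of 3 nodes with a double edge at one end; the terminal node there is the unique long simple root (C_3). A semisimple Lie algebra decomposes uniquely as the direct sum of simple ideals, one per connected component of its Dynkin diagram, so g ≅ B_7 ⊕ C_3 (dimension 105 + 21 = 126).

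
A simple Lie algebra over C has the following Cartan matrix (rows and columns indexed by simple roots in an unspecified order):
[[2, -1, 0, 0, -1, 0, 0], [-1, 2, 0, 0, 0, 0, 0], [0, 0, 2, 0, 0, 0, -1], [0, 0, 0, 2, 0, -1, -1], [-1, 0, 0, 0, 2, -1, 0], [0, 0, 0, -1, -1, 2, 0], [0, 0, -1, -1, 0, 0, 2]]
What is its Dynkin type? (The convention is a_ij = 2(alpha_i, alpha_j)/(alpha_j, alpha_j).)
A7

The matrix has rank 7 with 2's on the diagonal. Reading the off-diagonal entries as Dynkin edges (a single edge where a_ij = a_ji = -1; a double or triple edge where a_ij * a_ji = 2 or 3), the diagram is a chain of 7 nodes with single edges (A_7). One simple-root ordering that puts it in standard form is (alpha_3, alpha_7, alpha_4, alpha_6, alpha_5, alpha_1, alpha_2). So the algebra is type A_7, i.e. sl(8).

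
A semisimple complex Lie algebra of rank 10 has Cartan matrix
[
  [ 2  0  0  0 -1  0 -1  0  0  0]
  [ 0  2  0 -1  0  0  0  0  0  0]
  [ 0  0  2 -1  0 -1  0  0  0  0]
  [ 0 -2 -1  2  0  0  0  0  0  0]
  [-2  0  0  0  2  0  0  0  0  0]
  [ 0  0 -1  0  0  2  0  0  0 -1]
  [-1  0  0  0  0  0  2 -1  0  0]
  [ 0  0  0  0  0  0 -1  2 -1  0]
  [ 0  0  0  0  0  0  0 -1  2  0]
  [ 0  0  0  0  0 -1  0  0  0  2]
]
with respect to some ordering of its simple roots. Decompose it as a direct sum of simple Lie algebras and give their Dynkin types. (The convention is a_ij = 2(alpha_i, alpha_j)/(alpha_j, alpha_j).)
B5 + C5

The diagram associated to this matrix has two connected components: the simple roots {alpha_2, alpha_3, alpha_4, alpha_6, alpha_10} form a chain of 5 nodes with a double edge at one end; the terminal node there is the unique short simple root (B_5), and {alpha_1, alpha_5, alpha_7, alpha_8, alpha_9} form a chain of 5 nodes with a double edge at one end; the terminal node there is the unique long simple root (C_5). A semisimple Lie algebra decomposes uniquely as the direct sum of simple ideals, one per connected component of its Dynkin diagram, so g ≅ B_5 ⊕ C_5 (dimension 55 + 55 = 110).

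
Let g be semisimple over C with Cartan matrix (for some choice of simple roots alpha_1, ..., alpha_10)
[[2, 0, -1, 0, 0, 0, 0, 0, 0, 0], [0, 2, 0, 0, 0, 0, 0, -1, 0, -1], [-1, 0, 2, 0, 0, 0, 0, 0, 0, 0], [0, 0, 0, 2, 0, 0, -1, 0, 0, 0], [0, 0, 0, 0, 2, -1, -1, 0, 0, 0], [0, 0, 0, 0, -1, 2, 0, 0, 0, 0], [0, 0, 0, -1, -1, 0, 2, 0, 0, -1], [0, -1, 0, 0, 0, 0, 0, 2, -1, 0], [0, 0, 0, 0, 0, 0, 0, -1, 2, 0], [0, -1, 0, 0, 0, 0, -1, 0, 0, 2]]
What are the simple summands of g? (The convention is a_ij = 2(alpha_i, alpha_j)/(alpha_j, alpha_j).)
The diagram associated to this matrix has two connected components: the simple roots {alpha_1, alpha_3} form a chain of 2 nodes with single edges (A_2), and {alpha_2, alpha_4, alpha_5, alpha_6, alpha_7, alpha_8, alpha_9, alpha_10} form a chain of 7 nodes with one extra node attached to the third node from one end (E_8). A semisimple Lie algebra decomposes uniquely as the direct sum of simple ideals, one per connected component of its Dynkin diagram, so g ≅ A_2 ⊕ E_8 (dimension 8 + 248 = 256).

type A_2 + type E_8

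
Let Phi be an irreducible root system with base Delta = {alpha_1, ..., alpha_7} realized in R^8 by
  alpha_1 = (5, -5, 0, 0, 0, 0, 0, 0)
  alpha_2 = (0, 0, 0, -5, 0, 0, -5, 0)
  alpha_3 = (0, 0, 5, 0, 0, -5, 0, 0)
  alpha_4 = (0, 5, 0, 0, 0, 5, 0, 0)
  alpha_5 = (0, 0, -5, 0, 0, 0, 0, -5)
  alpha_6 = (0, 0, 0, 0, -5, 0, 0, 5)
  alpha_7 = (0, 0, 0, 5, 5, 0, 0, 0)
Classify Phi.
A7

Compute the Cartan integers a_ij = 2(alpha_i, alpha_j)/(alpha_j, alpha_j); the resulting 7x7 Cartan matrix is
[[2, 0, 0, -1, 0, 0, 0], [0, 2, 0, 0, 0, 0, -1], [0, 0, 2, -1, -1, 0, 0], [-1, 0, -1, 2, 0, 0, 0], [0, 0, -1, 0, 2, -1, 0], [0, 0, 0, 0, -1, 2, -1], [0, -1, 0, 0, 0, -1, 2]].
All simple roots have the same length, so the diagram is simply laced. The associated Dynkin diagram is a chain of 7 nodes with single edges (A_7), so the type is A_7 (the algebra sl(8)).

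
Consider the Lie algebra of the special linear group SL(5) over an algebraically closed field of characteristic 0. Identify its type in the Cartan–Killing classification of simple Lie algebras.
A_4

This is sl(5), which has dimension 5^2 - 1 = 24 and rank 5 - 1 = 4 (a Cartan subalgebra is the diagonal traceless matrices). In the classification of classical Lie algebras, the special linear algebra sl(n+1) has type A_n; here n = 4, so the Dynkin diagram is a chain of 4 nodes with single edges (A_4). Hence the type is A_4.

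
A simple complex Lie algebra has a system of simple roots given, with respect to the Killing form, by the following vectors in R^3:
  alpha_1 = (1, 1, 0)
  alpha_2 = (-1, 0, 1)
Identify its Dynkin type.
Compute the Cartan integers a_ij = 2(alpha_i, alpha_j)/(alpha_j, alpha_j); the resulting 2x2 Cartan matrix is
[[2, -1], [-1, 2]].
All simple roots have the same length, so the diagram is simply laced. The associated Dynkin diagram is a chain of 2 nodes with single edges (A_2), so the type is A_2 (the algebra sl(3)).

A_2 (sl(3))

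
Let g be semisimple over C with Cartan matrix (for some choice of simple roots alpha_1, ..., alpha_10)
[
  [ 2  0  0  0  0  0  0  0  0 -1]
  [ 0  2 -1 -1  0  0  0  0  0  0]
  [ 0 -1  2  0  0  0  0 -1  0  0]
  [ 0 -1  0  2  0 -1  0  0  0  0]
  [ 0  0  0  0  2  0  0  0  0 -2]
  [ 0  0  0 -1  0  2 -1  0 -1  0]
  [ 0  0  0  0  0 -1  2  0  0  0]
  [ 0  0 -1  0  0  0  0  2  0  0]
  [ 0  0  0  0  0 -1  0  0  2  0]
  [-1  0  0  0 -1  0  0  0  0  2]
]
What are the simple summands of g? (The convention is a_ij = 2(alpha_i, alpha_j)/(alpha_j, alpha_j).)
C3 + D7

The diagram associated to this matrix has two connected components: the simple roots {alpha_1, alpha_5, alpha_10} form a chain of 3 nodes with a double edge at one end; the terminal node there is the unique long simple root (C_3), and {alpha_2, alpha_3, alpha_4, alpha_6, alpha_7, alpha_8, alpha_9} form a chain of 5 nodes with a fork of two nodes at one end (D_7). A semisimple Lie algebra decomposes uniquely as the direct sum of simple ideals, one per connected component of its Dynkin diagram, so g ≅ C_3 ⊕ D_7 (dimension 21 + 91 = 112).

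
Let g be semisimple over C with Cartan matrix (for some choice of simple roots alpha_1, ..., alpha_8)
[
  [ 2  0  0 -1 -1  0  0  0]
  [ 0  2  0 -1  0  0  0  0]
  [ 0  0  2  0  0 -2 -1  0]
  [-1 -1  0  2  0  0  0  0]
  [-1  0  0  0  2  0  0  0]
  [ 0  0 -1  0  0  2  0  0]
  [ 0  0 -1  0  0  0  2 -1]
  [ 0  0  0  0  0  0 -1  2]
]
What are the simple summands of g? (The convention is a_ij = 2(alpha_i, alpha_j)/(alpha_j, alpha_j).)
The diagram associated to this matrix has two connected components: the simple roots {alpha_1, alpha_2, alpha_4, alpha_5} form a chain of 4 nodes with single edges (A_4), and {alpha_3, alpha_6, alpha_7, alpha_8} form a chain of 4 nodes with a double edge at one end; the terminal node there is the unique short simple root (B_4). A semisimple Lie algebra decomposes uniquely as the direct sum of simple ideals, one per connected component of its Dynkin diagram, so g ≅ A_4 ⊕ B_4 (dimension 24 + 36 = 60).

type A_4 ⊕ type B_4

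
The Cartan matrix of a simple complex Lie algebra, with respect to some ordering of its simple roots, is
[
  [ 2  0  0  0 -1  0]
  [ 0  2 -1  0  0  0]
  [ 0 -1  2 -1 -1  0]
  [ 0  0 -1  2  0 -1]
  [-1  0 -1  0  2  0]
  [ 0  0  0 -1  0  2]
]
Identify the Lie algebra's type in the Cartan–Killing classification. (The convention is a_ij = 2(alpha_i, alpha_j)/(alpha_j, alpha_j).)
The matrix has rank 6 with 2's on the diagonal. Reading the off-diagonal entries as Dynkin edges (a single edge where a_ij = a_ji = -1; a double or triple edge where a_ij * a_ji = 2 or 3), the diagram is a chain of 5 nodes with one extra node attached to the third node from one end (E_6). One simple-root ordering that puts it in standard form is (alpha_6, alpha_2, alpha_4, alpha_3, alpha_5, alpha_1). So the algebra is type E_6.

E_6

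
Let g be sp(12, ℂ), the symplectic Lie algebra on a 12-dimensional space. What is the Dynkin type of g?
C_6

This is sp(12), which has dimension 12(12+1)/2 = 78 and rank 12/2 = 6. In the classification of classical Lie algebras, the symplectic algebra sp(2n) has type C_n; here n = 6, so the Dynkin diagram is a chain of 6 nodes with a double edge at one end; the terminal node there is the unique long simple root (C_6). Hence the type is C_6.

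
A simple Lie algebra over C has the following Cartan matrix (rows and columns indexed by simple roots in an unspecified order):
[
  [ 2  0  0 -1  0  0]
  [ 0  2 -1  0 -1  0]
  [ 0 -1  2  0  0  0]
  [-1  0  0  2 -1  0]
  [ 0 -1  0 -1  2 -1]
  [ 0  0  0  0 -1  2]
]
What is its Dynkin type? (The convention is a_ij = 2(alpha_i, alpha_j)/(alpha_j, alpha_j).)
The matrix has rank 6 with 2's on the diagonal. Reading the off-diagonal entries as Dynkin edges (a single edge where a_ij = a_ji = -1; a double or triple edge where a_ij * a_ji = 2 or 3), the diagram is a chain of 5 nodes with one extra node attached to the third node from one end (E_6). One simple-root ordering that puts it in standard form is (alpha_3, alpha_6, alpha_2, alpha_5, alpha_4, alpha_1). So the algebra is type E_6.

E6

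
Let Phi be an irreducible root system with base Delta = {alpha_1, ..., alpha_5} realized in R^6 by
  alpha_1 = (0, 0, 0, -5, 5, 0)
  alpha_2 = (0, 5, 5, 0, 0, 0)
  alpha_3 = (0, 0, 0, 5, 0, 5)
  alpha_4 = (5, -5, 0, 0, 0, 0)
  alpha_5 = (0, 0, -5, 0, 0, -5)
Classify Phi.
A5

Compute the Cartan integers a_ij = 2(alpha_i, alpha_j)/(alpha_j, alpha_j); the resulting 5x5 Cartan matrix is
[[2, 0, -1, 0, 0], [0, 2, 0, -1, -1], [-1, 0, 2, 0, -1], [0, -1, 0, 2, 0], [0, -1, -1, 0, 2]].
All simple roots have the same length, so the diagram is simply laced. The associated Dynkin diagram is a chain of 5 nodes with single edges (A_5), so the type is A_5 (the algebra sl(6)).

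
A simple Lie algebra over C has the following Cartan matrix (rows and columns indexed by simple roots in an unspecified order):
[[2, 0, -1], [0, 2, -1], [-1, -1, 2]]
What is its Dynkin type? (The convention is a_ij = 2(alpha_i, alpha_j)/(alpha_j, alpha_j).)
The matrix has rank 3 with 2's on the diagonal. Reading the off-diagonal entries as Dynkin edges (a single edge where a_ij = a_ji = -1; a double or triple edge where a_ij * a_ji = 2 or 3), the diagram is a chain of 3 nodes with single edges (A_3). One simple-root ordering that puts it in standard form is (alpha_2, alpha_3, alpha_1). So the algebra is type A_3, i.e. sl(4).

A_3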